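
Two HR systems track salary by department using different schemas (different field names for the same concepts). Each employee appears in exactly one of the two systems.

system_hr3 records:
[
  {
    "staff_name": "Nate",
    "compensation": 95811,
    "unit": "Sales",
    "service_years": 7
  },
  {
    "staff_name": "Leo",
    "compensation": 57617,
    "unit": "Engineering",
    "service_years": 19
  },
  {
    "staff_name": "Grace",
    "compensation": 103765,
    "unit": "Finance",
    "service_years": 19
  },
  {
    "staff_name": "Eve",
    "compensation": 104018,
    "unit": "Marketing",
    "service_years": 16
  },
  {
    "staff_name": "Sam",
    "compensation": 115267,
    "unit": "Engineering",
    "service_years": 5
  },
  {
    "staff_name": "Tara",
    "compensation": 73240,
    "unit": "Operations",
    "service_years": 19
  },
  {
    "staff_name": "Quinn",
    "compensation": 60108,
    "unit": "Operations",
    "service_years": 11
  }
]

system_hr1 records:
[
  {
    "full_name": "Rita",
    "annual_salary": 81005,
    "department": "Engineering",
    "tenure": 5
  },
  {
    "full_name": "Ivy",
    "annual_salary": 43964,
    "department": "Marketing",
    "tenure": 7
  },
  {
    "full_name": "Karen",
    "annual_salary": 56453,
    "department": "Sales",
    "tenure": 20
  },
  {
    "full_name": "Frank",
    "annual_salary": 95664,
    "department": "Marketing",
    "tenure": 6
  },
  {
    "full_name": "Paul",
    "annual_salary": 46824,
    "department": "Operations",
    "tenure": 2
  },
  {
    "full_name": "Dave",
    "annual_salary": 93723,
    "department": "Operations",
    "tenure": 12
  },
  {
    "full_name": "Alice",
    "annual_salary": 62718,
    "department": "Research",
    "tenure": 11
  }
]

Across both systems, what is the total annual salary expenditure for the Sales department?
152264

Schema mappings:
- "unit" (system_hr3) = "department" (system_hr1) = department
- "compensation" (system_hr3) = "annual_salary" (system_hr1) = salary

Sales salaries from system_hr3: 95811
Sales salaries from system_hr1: 56453

Total: 95811 + 56453 = 152264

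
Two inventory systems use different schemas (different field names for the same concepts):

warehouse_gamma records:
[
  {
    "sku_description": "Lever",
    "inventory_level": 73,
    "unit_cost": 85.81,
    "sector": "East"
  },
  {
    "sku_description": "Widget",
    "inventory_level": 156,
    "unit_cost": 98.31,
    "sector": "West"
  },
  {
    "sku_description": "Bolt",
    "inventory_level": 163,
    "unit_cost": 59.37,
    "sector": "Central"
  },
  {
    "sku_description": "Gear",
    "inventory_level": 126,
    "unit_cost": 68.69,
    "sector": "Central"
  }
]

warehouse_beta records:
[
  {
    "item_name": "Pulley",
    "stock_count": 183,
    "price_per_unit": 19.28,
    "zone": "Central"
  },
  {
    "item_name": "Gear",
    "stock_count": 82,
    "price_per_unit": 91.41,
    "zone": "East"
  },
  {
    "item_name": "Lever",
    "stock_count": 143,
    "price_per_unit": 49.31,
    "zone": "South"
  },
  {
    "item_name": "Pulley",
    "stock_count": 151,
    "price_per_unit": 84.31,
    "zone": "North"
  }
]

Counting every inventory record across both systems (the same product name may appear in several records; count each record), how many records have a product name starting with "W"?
1

Schema mapping: "sku_description" (warehouse_gamma) = "item_name" (warehouse_beta) = product name

Records with product name starting with "W" in warehouse_gamma: 1
Records with product name starting with "W" in warehouse_beta: 0

Total: 1 + 0 = 1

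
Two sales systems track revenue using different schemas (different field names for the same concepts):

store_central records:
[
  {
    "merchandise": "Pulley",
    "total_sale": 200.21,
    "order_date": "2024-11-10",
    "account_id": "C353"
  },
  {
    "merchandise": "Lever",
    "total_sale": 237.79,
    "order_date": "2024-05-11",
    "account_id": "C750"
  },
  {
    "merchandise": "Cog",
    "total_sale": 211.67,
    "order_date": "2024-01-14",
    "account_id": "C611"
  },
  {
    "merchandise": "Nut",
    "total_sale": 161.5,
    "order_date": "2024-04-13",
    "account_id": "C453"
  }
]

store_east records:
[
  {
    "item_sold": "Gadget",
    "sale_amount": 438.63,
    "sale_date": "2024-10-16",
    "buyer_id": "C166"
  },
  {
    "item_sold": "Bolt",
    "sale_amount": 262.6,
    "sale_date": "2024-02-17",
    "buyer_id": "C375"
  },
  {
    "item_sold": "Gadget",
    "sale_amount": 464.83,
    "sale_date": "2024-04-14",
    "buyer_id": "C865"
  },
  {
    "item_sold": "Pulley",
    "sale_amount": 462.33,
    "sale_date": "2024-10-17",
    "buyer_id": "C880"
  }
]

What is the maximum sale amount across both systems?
464.83

Reconcile: "total_sale" (store_central) = "sale_amount" (store_east) = sale amount

Maximum in store_central: 237.79
Maximum in store_east: 464.83

Overall maximum: max(237.79, 464.83) = 464.83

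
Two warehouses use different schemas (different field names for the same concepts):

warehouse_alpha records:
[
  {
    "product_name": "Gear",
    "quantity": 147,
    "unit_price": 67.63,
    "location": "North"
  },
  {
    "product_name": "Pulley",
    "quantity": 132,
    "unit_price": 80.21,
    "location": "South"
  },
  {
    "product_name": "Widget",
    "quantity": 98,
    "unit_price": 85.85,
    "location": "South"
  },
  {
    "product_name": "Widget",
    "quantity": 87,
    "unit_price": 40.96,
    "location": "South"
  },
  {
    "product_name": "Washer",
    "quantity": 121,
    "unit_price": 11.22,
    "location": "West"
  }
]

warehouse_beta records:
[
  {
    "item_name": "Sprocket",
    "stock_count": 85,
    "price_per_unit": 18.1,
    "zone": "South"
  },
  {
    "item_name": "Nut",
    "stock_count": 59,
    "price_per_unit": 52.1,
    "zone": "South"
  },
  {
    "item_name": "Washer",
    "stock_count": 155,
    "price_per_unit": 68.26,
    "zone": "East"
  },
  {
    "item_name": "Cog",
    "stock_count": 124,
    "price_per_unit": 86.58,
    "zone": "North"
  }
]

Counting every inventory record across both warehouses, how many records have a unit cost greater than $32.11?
7

Schema mapping: "unit_price" (warehouse_alpha) = "price_per_unit" (warehouse_beta) = unit cost

Records > $32.11 in warehouse_alpha: 4
Records > $32.11 in warehouse_beta: 3

Total count: 4 + 3 = 7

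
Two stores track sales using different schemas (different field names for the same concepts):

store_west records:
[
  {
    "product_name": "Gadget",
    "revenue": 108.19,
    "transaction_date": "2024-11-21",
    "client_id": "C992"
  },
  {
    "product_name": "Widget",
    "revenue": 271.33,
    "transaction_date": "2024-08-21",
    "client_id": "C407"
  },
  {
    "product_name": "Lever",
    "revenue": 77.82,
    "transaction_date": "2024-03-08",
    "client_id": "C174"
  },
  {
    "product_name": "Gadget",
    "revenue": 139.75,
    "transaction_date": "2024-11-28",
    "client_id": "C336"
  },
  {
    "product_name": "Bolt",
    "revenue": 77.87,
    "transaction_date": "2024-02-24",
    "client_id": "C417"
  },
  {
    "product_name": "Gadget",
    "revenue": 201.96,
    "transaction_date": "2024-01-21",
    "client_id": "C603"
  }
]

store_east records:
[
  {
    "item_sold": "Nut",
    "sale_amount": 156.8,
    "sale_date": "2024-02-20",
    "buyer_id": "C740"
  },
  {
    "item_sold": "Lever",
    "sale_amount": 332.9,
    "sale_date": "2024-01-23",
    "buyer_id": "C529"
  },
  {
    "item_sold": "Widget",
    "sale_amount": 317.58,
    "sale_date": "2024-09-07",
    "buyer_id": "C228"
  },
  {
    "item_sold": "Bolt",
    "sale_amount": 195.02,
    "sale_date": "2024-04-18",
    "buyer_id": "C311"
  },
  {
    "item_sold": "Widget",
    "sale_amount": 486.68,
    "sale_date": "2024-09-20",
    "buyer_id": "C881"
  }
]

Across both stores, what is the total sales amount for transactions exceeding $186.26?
1805.47

Schema mapping: "revenue" (store_west) = "sale_amount" (store_east) = sale amount

Sum of sales > $186.26 in store_west: 473.29
Sum of sales > $186.26 in store_east: 1332.18

Total: 473.29 + 1332.18 = 1805.47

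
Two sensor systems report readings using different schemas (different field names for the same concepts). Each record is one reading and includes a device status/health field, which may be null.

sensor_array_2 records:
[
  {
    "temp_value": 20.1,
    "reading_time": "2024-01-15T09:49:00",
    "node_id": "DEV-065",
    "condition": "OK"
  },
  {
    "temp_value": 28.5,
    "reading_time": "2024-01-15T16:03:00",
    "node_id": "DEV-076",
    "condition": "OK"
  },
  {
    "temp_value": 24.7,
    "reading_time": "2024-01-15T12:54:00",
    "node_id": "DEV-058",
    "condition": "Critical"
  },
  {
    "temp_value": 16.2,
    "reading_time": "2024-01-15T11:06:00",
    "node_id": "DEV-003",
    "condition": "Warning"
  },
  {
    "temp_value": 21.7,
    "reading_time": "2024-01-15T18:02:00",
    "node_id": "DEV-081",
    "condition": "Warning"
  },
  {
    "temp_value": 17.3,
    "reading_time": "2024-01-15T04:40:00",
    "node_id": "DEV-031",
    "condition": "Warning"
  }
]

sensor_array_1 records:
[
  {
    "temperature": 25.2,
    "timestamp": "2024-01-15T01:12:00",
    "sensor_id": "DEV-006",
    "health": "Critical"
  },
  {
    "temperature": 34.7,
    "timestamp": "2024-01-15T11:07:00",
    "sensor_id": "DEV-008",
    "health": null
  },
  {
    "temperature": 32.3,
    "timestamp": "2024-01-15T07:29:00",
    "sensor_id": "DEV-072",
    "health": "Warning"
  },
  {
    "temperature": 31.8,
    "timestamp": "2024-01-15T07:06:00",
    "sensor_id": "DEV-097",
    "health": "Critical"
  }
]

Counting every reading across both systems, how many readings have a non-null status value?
9

Schema mapping: "condition" (sensor_array_2) = "health" (sensor_array_1) = status

Non-null in sensor_array_2: 6
Non-null in sensor_array_1: 3

Total non-null: 6 + 3 = 9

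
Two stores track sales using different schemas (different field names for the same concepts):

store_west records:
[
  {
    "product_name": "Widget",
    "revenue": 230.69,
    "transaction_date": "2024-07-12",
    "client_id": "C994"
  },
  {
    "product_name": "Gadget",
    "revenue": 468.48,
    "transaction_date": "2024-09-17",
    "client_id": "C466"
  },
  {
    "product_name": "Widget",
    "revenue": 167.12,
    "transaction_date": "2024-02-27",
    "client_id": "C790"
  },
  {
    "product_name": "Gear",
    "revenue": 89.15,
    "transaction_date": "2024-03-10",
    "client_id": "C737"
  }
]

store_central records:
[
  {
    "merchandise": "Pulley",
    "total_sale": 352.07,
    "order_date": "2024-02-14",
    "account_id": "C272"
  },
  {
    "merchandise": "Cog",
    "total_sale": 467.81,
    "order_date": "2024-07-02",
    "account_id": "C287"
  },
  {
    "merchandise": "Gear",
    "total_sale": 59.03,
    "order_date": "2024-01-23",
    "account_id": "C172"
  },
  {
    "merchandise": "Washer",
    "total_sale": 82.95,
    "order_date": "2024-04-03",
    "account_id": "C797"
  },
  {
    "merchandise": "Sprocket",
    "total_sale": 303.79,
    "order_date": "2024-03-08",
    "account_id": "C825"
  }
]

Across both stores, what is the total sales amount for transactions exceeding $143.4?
1989.96

Schema mapping: "revenue" (store_west) = "total_sale" (store_central) = sale amount

Sum of sales > $143.4 in store_west: 866.29
Sum of sales > $143.4 in store_central: 1123.67

Total: 866.29 + 1123.67 = 1989.96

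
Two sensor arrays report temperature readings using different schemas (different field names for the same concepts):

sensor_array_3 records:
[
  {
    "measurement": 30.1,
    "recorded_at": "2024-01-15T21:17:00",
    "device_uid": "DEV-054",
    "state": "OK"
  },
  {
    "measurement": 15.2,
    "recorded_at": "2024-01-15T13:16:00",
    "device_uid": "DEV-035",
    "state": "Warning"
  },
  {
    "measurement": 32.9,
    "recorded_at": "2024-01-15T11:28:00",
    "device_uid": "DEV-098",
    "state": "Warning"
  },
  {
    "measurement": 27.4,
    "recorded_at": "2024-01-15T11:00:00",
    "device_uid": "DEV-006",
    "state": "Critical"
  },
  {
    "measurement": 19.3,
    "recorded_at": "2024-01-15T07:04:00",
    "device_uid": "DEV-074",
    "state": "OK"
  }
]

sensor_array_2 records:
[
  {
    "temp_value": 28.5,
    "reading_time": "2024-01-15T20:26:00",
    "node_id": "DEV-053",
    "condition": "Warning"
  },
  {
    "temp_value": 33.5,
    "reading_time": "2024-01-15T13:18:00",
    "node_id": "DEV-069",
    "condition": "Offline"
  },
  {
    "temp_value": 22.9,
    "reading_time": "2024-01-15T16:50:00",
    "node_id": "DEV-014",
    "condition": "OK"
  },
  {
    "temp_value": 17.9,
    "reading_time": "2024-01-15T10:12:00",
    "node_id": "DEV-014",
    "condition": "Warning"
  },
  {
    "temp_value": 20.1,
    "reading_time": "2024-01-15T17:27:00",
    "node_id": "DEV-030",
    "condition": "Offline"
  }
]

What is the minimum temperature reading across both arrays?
15.2

Schema mapping: "measurement" (sensor_array_3) = "temp_value" (sensor_array_2) = temperature reading

Minimum in sensor_array_3: 15.2
Minimum in sensor_array_2: 17.9

Overall minimum: min(15.2, 17.9) = 15.2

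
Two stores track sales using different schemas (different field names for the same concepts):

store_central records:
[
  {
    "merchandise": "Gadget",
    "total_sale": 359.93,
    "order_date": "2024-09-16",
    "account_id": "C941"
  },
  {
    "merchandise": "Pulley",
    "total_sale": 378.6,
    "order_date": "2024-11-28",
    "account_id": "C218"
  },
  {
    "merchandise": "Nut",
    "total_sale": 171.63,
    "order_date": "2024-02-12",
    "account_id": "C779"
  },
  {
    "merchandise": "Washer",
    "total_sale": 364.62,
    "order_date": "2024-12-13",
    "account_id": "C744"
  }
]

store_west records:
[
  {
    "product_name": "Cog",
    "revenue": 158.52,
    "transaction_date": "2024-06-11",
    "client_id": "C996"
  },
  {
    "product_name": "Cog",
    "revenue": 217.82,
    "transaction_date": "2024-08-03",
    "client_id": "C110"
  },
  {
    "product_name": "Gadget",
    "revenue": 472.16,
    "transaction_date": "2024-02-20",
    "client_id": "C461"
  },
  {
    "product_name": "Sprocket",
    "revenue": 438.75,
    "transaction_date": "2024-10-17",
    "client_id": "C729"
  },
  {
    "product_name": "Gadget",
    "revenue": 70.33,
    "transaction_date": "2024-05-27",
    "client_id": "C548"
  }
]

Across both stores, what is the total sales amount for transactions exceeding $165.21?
2403.51

Schema mapping: "total_sale" (store_central) = "revenue" (store_west) = sale amount

Sum of sales > $165.21 in store_central: 1274.78
Sum of sales > $165.21 in store_west: 1128.73

Total: 1274.78 + 1128.73 = 2403.51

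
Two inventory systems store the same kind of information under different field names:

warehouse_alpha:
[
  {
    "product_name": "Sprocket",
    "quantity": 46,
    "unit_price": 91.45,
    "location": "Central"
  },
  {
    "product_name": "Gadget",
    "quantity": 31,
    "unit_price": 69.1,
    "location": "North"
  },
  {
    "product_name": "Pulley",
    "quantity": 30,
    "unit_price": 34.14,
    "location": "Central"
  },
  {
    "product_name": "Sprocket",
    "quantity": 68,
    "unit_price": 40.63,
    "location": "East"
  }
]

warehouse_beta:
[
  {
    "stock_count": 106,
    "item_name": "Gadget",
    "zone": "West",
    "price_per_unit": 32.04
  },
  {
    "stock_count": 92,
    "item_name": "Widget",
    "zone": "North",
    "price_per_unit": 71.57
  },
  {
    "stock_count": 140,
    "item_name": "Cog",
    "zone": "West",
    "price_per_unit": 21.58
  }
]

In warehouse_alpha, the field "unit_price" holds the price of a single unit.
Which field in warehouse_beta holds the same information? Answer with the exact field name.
price_per_unit

In warehouse_alpha, "unit_price" holds the price of a single unit.
The fields in warehouse_beta are: "stock_count", "item_name", "zone", "price_per_unit".
"price_per_unit" is the match: the name refers to the same concept and its values are decimal currency amounts (e.g. 32.04, 71.57).
The other fields ("stock_count", "item_name", "zone") hold different kinds of data.

So "unit_price" in warehouse_alpha corresponds to "price_per_unit" in warehouse_beta.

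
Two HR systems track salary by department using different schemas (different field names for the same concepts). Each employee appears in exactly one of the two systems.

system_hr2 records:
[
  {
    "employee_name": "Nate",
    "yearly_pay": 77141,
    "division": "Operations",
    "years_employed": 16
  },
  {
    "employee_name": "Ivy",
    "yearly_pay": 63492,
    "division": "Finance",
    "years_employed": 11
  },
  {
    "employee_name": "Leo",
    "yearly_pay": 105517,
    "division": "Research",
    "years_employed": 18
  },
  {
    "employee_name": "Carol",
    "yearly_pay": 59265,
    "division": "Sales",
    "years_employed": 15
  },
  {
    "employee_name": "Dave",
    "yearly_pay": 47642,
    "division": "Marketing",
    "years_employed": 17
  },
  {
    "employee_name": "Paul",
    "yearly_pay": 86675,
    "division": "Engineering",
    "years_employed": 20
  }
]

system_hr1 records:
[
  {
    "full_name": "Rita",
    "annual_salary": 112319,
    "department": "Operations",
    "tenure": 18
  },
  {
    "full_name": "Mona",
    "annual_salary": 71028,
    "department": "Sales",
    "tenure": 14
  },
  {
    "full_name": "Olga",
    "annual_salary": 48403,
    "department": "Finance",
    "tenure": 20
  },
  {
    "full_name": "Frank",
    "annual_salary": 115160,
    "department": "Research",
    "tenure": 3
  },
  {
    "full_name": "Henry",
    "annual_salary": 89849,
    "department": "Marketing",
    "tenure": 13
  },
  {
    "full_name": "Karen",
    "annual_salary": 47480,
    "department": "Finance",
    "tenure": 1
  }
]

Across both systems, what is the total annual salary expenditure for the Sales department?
130293

Schema mappings:
- "division" (system_hr2) = "department" (system_hr1) = department
- "yearly_pay" (system_hr2) = "annual_salary" (system_hr1) = salary

Sales salaries from system_hr2: 59265
Sales salaries from system_hr1: 71028

Total: 59265 + 71028 = 130293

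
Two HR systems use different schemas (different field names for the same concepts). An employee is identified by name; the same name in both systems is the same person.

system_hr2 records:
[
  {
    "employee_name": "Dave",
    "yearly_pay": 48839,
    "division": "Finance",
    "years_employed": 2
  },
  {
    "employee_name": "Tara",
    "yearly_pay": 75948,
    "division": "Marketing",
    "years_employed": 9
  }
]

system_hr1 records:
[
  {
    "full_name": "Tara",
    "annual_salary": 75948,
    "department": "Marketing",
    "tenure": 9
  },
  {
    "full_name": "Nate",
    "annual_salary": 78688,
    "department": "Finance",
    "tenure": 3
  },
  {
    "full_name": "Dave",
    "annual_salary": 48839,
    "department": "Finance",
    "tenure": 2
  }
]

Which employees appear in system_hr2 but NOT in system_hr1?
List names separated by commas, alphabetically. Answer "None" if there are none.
None

Schema mapping: "employee_name" (system_hr2) = "full_name" (system_hr1) = employee name

Names in system_hr2: ['Dave', 'Tara']
Names in system_hr1: ['Dave', 'Nate', 'Tara']

In system_hr2 but not system_hr1: None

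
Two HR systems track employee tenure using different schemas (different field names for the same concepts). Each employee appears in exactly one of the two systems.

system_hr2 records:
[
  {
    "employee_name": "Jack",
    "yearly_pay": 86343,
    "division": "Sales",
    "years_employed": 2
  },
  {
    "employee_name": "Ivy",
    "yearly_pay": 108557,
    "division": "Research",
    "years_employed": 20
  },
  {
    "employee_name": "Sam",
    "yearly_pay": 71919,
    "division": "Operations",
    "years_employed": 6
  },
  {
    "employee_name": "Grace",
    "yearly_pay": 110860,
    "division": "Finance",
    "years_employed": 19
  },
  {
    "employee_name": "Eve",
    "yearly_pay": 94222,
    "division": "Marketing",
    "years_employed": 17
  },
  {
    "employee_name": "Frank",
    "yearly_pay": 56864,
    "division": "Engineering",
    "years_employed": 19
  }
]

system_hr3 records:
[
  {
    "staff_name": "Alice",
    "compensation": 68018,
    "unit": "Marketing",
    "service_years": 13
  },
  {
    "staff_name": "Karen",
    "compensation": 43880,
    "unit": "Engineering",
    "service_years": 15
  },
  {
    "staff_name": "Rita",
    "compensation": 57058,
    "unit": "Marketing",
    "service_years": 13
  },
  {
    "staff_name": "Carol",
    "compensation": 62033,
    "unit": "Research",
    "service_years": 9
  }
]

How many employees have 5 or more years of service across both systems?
9

Reconcile schemas: "years_employed" (system_hr2) = "service_years" (system_hr3) = years of service

From system_hr2: 5 employees with >= 5 years
From system_hr3: 4 employees with >= 5 years

Total: 5 + 4 = 9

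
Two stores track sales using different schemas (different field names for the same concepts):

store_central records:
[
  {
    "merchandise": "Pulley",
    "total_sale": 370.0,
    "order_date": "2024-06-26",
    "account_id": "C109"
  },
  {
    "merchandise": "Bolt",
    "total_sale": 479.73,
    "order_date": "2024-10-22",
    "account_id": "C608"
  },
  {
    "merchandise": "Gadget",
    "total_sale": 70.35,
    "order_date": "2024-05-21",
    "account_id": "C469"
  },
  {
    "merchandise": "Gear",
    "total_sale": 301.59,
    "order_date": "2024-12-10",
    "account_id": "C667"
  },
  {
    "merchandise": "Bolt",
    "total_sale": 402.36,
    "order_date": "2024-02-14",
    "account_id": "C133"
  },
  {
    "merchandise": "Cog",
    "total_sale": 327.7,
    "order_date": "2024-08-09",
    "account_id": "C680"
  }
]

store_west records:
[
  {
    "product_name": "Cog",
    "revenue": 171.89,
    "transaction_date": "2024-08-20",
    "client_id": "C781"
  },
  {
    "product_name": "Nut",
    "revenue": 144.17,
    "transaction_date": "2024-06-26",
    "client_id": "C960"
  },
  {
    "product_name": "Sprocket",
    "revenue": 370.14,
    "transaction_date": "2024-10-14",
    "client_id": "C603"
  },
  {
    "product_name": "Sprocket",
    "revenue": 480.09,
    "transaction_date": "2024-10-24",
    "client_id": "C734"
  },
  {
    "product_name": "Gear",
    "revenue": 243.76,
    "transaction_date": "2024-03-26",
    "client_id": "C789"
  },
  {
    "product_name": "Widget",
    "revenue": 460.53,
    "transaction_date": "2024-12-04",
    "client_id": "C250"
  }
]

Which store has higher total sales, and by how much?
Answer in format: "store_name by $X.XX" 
store_central by $81.15

Schema mapping: "total_sale" (store_central) = "revenue" (store_west) = sale amount

Total for store_central: 1951.73
Total for store_west: 1870.58

Difference: |1951.73 - 1870.58| = 81.15
store_central has higher sales by $81.15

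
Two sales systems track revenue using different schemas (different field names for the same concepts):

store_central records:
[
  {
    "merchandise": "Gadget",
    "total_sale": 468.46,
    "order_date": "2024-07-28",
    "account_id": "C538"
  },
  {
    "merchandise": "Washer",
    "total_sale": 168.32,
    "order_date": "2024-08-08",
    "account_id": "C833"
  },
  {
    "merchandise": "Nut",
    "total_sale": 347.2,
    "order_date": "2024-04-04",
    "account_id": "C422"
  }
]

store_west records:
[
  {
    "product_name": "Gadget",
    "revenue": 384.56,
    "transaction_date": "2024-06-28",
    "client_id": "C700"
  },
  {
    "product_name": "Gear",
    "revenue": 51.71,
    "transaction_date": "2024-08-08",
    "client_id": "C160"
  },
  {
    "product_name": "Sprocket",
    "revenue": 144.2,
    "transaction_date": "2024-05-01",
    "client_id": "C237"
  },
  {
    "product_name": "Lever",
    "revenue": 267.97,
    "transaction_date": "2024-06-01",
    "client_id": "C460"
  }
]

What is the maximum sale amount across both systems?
468.46

Reconcile: "total_sale" (store_central) = "revenue" (store_west) = sale amount

Maximum in store_central: 468.46
Maximum in store_west: 384.56

Overall maximum: max(468.46, 384.56) = 468.46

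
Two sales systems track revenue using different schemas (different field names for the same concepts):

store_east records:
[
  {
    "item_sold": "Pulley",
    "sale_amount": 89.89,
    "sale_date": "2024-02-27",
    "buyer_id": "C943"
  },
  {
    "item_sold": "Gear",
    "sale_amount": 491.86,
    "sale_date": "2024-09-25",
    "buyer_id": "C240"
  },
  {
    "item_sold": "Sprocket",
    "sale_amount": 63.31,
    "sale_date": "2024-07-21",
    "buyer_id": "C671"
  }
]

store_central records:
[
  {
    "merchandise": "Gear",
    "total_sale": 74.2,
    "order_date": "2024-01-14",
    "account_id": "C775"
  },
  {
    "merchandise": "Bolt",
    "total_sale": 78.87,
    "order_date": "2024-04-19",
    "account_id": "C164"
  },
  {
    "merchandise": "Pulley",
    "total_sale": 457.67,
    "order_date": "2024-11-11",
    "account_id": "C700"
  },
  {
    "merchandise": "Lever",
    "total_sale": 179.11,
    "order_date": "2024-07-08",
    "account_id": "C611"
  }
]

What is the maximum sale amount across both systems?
491.86

Reconcile: "sale_amount" (store_east) = "total_sale" (store_central) = sale amount

Maximum in store_east: 491.86
Maximum in store_central: 457.67

Overall maximum: max(491.86, 457.67) = 491.86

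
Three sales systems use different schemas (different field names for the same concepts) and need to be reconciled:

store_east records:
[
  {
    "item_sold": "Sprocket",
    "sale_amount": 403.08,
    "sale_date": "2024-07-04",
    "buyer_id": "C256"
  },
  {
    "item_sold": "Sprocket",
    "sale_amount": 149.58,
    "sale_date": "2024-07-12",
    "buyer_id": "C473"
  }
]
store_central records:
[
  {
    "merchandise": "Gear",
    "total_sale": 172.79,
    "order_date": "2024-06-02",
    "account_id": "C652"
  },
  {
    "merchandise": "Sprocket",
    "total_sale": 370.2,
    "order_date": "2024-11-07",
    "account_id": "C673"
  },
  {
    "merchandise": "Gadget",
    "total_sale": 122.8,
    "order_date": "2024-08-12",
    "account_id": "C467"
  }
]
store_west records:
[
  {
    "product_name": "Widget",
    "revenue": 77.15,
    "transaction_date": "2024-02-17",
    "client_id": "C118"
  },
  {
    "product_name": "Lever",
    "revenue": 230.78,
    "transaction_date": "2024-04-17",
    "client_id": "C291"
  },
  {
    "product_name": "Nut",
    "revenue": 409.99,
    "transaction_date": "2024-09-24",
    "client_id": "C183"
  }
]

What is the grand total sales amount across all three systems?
1936.37

Schema reconciliation - all amount fields map to sale amount:

store_east (sale_amount): 552.66
store_central (total_sale): 665.79
store_west (revenue): 717.92

Grand total: 1936.37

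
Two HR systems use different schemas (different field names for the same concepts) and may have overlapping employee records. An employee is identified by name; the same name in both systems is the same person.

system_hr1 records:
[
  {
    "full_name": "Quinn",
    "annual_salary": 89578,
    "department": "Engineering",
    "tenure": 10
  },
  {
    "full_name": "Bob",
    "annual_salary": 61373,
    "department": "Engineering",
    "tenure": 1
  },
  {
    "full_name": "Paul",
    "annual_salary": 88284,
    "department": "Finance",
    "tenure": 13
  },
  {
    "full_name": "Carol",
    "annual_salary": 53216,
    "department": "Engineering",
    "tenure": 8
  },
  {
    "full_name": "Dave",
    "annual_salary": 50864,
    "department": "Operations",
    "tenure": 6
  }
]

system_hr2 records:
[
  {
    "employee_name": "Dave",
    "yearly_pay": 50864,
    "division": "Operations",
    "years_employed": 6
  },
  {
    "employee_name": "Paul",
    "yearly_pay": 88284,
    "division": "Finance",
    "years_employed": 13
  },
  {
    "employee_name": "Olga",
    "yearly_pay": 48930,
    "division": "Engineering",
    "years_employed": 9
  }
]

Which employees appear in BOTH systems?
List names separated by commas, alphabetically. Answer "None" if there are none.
Dave, Paul

Schema mapping: "full_name" (system_hr1) = "employee_name" (system_hr2) = employee name

Names in system_hr1: ['Bob', 'Carol', 'Dave', 'Paul', 'Quinn']
Names in system_hr2: ['Dave', 'Olga', 'Paul']

Intersection: ['Dave', 'Paul']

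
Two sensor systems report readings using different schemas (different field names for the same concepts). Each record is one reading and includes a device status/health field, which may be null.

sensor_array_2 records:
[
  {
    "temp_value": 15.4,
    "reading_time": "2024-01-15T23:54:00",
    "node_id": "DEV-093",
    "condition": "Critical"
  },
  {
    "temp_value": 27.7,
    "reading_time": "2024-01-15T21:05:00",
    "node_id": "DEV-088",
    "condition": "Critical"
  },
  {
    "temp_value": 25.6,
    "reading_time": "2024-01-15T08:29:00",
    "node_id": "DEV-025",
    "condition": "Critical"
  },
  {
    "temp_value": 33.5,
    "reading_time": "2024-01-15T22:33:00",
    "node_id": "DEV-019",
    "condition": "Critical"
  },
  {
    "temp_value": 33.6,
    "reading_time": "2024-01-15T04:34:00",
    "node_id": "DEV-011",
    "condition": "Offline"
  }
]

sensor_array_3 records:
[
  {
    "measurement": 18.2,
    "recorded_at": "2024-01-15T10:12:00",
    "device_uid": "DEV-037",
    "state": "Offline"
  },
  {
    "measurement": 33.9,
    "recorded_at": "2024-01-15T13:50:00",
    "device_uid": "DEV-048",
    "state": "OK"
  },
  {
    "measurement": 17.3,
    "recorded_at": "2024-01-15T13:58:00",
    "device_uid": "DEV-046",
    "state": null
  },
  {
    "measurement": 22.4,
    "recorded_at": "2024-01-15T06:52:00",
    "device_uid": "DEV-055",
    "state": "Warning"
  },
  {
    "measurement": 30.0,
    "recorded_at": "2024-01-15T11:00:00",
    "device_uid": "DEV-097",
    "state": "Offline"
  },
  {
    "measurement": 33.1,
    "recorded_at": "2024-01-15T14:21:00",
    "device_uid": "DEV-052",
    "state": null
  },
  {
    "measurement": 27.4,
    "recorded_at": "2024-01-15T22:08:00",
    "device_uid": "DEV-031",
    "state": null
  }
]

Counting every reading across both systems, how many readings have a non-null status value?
9

Schema mapping: "condition" (sensor_array_2) = "state" (sensor_array_3) = status

Non-null in sensor_array_2: 5
Non-null in sensor_array_3: 4

Total non-null: 5 + 4 = 9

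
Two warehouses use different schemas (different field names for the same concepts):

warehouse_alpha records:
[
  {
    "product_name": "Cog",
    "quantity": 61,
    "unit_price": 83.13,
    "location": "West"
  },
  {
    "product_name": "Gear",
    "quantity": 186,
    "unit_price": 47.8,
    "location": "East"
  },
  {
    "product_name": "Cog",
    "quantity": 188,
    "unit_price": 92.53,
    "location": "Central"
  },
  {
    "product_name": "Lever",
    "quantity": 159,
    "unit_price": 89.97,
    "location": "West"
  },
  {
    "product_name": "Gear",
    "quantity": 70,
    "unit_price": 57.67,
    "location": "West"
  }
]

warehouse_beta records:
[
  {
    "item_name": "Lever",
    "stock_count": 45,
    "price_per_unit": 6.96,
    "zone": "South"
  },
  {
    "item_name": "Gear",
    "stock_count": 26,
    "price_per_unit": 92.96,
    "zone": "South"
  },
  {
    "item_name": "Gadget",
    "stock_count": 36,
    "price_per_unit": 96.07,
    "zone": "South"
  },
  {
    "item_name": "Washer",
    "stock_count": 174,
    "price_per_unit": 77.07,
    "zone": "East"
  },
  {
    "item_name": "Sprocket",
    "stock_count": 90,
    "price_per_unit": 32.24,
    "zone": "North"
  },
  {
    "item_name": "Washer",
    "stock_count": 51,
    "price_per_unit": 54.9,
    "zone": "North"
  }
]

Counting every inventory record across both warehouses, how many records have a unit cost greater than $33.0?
9

Schema mapping: "unit_price" (warehouse_alpha) = "price_per_unit" (warehouse_beta) = unit cost

Records > $33.0 in warehouse_alpha: 5
Records > $33.0 in warehouse_beta: 4

Total count: 5 + 4 = 9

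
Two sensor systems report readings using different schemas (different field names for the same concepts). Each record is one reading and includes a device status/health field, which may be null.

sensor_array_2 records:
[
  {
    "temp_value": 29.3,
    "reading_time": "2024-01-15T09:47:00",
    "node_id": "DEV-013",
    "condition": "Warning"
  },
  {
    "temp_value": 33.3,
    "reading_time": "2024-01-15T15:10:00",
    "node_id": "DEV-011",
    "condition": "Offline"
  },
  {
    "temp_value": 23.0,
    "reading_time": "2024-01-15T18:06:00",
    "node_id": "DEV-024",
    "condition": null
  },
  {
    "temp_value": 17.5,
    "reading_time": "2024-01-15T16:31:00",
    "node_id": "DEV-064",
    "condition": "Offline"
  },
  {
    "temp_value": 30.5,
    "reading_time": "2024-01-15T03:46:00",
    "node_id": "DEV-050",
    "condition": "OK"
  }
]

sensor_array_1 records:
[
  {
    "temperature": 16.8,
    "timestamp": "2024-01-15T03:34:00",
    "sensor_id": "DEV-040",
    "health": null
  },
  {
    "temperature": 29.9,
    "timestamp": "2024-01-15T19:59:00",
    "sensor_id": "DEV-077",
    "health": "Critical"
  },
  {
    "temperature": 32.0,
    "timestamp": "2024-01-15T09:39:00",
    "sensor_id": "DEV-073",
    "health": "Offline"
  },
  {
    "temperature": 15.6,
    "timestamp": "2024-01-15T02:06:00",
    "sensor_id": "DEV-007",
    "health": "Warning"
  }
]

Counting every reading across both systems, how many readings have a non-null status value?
7

Schema mapping: "condition" (sensor_array_2) = "health" (sensor_array_1) = status

Non-null in sensor_array_2: 4
Non-null in sensor_array_1: 3

Total non-null: 4 + 3 = 7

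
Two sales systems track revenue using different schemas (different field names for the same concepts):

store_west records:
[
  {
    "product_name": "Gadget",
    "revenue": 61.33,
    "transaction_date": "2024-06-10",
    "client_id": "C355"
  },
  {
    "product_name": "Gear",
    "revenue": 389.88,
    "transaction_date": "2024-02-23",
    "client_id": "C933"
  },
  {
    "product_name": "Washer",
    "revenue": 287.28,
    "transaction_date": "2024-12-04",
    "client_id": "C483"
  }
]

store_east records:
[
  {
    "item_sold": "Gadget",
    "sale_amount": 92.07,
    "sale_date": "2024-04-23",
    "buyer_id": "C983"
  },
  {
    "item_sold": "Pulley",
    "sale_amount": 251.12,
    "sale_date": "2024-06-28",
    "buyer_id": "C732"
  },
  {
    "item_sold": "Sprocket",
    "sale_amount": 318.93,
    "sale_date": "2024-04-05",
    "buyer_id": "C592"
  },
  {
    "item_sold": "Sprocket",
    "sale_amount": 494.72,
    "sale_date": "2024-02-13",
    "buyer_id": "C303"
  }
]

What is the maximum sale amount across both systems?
494.72

Reconcile: "revenue" (store_west) = "sale_amount" (store_east) = sale amount

Maximum in store_west: 389.88
Maximum in store_east: 494.72

Overall maximum: max(389.88, 494.72) = 494.72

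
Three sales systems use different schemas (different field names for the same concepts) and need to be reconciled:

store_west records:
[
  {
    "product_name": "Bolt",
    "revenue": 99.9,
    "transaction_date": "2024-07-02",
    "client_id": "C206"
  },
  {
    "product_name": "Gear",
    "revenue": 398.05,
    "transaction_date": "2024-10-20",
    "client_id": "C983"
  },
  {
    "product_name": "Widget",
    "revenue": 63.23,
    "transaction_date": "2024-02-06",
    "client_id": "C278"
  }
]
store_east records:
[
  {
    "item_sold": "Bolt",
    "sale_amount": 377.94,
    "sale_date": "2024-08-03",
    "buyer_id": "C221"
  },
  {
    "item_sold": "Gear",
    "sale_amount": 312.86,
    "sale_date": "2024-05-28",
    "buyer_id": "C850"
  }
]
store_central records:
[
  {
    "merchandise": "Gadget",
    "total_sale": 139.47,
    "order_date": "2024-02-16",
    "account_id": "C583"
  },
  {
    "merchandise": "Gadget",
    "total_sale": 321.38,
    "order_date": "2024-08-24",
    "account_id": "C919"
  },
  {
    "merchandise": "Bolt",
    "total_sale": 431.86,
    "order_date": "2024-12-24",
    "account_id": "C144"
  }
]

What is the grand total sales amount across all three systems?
2144.69

Schema reconciliation - all amount fields map to sale amount:

store_west (revenue): 561.18
store_east (sale_amount): 690.8
store_central (total_sale): 892.71

Grand total: 2144.69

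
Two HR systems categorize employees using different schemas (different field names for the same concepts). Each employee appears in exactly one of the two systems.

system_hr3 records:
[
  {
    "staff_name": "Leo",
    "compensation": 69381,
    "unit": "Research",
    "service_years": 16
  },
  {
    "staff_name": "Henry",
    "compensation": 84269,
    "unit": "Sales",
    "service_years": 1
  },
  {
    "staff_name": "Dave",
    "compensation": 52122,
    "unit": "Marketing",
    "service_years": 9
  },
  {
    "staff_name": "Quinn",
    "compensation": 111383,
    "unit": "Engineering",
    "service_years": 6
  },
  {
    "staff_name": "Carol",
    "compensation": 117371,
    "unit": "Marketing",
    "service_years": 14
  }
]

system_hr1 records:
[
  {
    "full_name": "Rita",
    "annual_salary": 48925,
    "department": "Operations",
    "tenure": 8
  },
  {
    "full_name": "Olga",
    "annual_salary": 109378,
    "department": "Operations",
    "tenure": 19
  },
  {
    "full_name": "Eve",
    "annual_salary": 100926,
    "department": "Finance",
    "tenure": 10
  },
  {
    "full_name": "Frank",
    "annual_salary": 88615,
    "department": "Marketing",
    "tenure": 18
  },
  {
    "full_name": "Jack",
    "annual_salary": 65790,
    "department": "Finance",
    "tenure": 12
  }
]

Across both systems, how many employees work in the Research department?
1

Schema mapping: "unit" (system_hr3) = "department" (system_hr1) = department

Research employees in system_hr3: 1
Research employees in system_hr1: 0

Total in Research: 1 + 0 = 1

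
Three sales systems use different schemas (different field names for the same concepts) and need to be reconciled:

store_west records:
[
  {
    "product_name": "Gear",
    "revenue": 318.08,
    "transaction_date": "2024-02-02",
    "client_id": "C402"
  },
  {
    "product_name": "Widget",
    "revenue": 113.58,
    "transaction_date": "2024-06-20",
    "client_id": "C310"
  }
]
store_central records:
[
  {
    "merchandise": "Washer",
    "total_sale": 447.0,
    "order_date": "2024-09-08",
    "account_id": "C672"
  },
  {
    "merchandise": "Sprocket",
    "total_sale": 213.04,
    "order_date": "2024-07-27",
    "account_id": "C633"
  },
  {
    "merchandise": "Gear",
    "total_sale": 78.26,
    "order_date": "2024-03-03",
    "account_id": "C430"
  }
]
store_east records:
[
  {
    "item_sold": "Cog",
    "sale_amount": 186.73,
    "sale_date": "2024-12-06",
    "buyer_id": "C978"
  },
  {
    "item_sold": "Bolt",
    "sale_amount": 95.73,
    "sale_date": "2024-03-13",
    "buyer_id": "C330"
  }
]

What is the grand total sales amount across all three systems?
1452.42

Schema reconciliation - all amount fields map to sale amount:

store_west (revenue): 431.66
store_central (total_sale): 738.3
store_east (sale_amount): 282.46

Grand total: 1452.42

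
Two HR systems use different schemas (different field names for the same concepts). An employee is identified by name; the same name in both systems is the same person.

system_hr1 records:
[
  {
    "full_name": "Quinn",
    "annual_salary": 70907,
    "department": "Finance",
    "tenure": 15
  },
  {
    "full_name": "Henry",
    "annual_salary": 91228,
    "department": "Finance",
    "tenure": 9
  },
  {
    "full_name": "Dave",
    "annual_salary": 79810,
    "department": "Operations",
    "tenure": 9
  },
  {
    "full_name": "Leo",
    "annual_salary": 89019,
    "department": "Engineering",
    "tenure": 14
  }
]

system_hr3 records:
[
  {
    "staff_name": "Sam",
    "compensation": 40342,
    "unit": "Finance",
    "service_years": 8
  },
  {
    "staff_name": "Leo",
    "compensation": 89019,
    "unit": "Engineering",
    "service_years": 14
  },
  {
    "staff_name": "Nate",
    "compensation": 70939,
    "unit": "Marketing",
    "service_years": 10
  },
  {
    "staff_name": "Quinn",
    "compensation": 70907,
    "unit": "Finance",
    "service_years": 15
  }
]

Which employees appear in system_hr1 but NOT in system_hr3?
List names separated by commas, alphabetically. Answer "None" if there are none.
Dave, Henry

Schema mapping: "full_name" (system_hr1) = "staff_name" (system_hr3) = employee name

Names in system_hr1: ['Dave', 'Henry', 'Leo', 'Quinn']
Names in system_hr3: ['Leo', 'Nate', 'Quinn', 'Sam']

In system_hr1 but not system_hr3: ['Dave', 'Henry']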